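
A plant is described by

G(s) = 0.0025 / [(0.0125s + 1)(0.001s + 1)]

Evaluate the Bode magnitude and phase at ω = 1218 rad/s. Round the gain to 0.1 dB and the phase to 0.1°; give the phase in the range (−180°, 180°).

-79.7 dB, -136.9°

At ω = 1218 rad/s:
pole (1 + j1218·0.0125) = 1 + j15.225 → |·| ≈ 15.258, ∠ ≈ 86.24°
pole (1 + j1218·0.001) = 1 + j1.218 → |·| ≈ 1.5759, ∠ ≈ 50.61°
|G| = 0.0025 · 1 / (15.258 · 1.5759) ≈ 0.00010397
Gain = 20 log₁₀(0.00010397) ≈ -79.66 dB
∠G = (0°) − (86.24° + 50.61°) = -136.85°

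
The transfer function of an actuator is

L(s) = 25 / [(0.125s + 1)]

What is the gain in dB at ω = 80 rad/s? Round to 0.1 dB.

7.9 dB

At ω = 80 rad/s:
pole (1 + j80·0.125) = 1 + j10 → |·| ≈ 10.05, ∠ ≈ 84.29°
|L| = 25 · 1 / (10.05) ≈ 2.4876
Gain = 20 log₁₀(2.4876) ≈ 7.92 dB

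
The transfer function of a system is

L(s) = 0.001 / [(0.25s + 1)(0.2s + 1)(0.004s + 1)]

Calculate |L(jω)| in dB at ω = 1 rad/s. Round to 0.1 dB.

-60.4 dB

At ω = 1 rad/s:
pole (1 + j1·0.25) = 1 + j0.25 → |·| ≈ 1.0308, ∠ ≈ 14.04°
pole (1 + j1·0.2) = 1 + j0.2 → |·| ≈ 1.0198, ∠ ≈ 11.31°
pole (1 + j1·0.004) = 1 + j0.004 → |·| ≈ 1, ∠ ≈ 0.23°
|L| = 0.001 · 1 / (1.0308 · 1.0198 · 1) ≈ 0.00095128
Gain = 20 log₁₀(0.00095128) ≈ -60.43 dB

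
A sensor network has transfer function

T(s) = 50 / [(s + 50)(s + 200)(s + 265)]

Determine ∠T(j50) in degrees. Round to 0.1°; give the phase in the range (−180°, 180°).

At s = jω = j50:
pole (s+50): 50 + j50 → |·| = √(50²+50²) = √5000 ≈ 70.711, ∠ = arctan(50/50) ≈ 45.00°
pole (s+200): 200 + j50 → |·| = √(200²+50²) = √42500 ≈ 206.16, ∠ = arctan(50/200) ≈ 14.04°
pole (s+265): 265 + j50 → |·| = √(265²+50²) = √72725 ≈ 269.68, ∠ = arctan(50/265) ≈ 10.68°
∠T = 0.00° − 69.72° = -69.72°

-69.7°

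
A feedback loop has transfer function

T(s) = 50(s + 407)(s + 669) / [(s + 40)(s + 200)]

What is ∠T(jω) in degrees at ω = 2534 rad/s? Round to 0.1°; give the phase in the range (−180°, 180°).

-18.5°

At s = jω = j2534:
zero (s+407): 407 + j2534 → |·| = √(407²+2534²) = √6586805 ≈ 2566.5, ∠ = arctan(2534/407) ≈ 80.88°
zero (s+669): 669 + j2534 → |·| = √(669²+2534²) = √6868717 ≈ 2620.8, ∠ = arctan(2534/669) ≈ 75.21°
pole (s+40): 40 + j2534 → |·| = √(40²+2534²) = √6422756 ≈ 2534.3, ∠ = arctan(2534/40) ≈ 89.10°
pole (s+200): 200 + j2534 → |·| = √(200²+2534²) = √6461156 ≈ 2541.9, ∠ = arctan(2534/200) ≈ 85.49°
∠T = 156.09° − 174.59° = -18.50°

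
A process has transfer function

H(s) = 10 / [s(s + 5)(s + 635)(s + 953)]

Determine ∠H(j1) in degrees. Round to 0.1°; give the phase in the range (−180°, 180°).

-101.5°

At s = jω = j1:
pole (s+5): 5 + j1 → |·| = √(5²+1²) = √26 ≈ 5.099, ∠ = arctan(1/5) ≈ 11.31°
pole (s+635): 635 + j1 → |·| = √(635²+1²) = √403226 ≈ 635, ∠ = arctan(1/635) ≈ 0.09°
pole (s+953): 953 + j1 → |·| = √(953²+1²) = √908210 ≈ 953, ∠ = arctan(1/953) ≈ 0.06°
pole at origin: |s| = 1, ∠ = 90.00° (in denominator)
∠H = 0.00° − 101.46° = -101.46°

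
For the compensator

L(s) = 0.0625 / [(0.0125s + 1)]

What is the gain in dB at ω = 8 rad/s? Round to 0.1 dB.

-24.1 dB

At ω = 8 rad/s:
pole (1 + j8·0.0125) = 1 + j0.1 → |·| ≈ 1.005, ∠ ≈ 5.71°
|L| = 0.0625 · 1 / (1.005) ≈ 0.062189
Gain = 20 log₁₀(0.062189) ≈ -24.13 dB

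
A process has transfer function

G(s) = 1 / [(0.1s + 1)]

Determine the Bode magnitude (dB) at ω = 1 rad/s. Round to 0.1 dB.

-0.0 dB

At ω = 1 rad/s:
pole (1 + j1·0.1) = 1 + j0.1 → |·| ≈ 1.005, ∠ ≈ 5.71°
|G| = 1 · 1 / (1.005) ≈ 0.99502
Gain = 20 log₁₀(0.99502) ≈ -0.04 dB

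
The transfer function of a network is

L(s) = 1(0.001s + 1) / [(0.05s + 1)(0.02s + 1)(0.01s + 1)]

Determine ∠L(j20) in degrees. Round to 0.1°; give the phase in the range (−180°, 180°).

-77.0°

At ω = 20 rad/s:
zero (1 + j20·0.001) = 1 + j0.02 → |·| ≈ 1.0002, ∠ ≈ 1.15°
pole (1 + j20·0.05) = 1 + j1 → |·| ≈ 1.4142, ∠ ≈ 45.00°
pole (1 + j20·0.02) = 1 + j0.4 → |·| ≈ 1.077, ∠ ≈ 21.80°
pole (1 + j20·0.01) = 1 + j0.2 → |·| ≈ 1.0198, ∠ ≈ 11.31°
∠L = (1.15°) − (45.00° + 21.80° + 11.31°) = -76.96°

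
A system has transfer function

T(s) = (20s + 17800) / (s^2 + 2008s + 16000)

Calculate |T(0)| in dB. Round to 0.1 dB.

T(0) = 17800 / 16000 = 1.1125
20 log₁₀(1.1125) ≈ 0.93 dB

0.9 dB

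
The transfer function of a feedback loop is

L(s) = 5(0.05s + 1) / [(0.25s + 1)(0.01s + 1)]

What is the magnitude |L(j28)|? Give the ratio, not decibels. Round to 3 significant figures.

At ω = 28 rad/s:
zero (1 + j28·0.05) = 1 + j1.4 → |·| ≈ 1.7205, ∠ ≈ 54.46°
pole (1 + j28·0.25) = 1 + j7 → |·| ≈ 7.0711, ∠ ≈ 81.87°
pole (1 + j28·0.01) = 1 + j0.28 → |·| ≈ 1.0385, ∠ ≈ 15.64°
|L| = 5 · 1.7205 / (7.0711 · 1.0385) ≈ 1.1715

1.17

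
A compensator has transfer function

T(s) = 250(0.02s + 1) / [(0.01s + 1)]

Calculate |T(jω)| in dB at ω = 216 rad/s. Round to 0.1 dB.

At ω = 216 rad/s:
zero (1 + j216·0.02) = 1 + j4.32 → |·| ≈ 4.4342, ∠ ≈ 76.97°
pole (1 + j216·0.01) = 1 + j2.16 → |·| ≈ 2.3803, ∠ ≈ 65.16°
|T| = 250 · 4.4342 / (2.3803) ≈ 465.72
Gain = 20 log₁₀(465.72) ≈ 53.36 dB

53.4 dB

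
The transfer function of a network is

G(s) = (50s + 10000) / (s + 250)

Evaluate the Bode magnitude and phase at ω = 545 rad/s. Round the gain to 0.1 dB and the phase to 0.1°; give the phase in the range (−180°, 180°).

Substitute s = j545:
Numerator: 50(j545) + 10000 = 10000 + j27250
Denominator: (j545) + 250 = 250 + j545
|N| = √(10000² + 27250²) ≈ 29027, ∠N ≈ 69.85°
|D| = √(250² + 545²) ≈ 599.6, ∠D ≈ 65.36°
|G| = 29027 / 599.6 ≈ 48.411
Gain = 20 log₁₀(48.411) ≈ 33.70 dB
∠G = 69.85° − 65.36° = 4.49°

33.7 dB, 4.5°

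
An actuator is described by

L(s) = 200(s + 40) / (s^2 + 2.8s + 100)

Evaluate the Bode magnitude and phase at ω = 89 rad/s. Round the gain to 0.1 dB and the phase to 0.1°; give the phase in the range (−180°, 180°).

7.9 dB, -112.4°

At s = jω = j89:
zero (s+40): 40 + j89 → |·| = √(40²+89²) = √9521 ≈ 97.576, ∠ = arctan(89/40) ≈ 65.80°
quadratic: (j89)² + 2.8·j89 + 100 = -7821 + j249.2 → |·| ≈ 7825, ∠ ≈ 178.18°
|L| = 200 · 97.576 / 7825 ≈ 2.494
Gain = 20 log₁₀(2.494) ≈ 7.94 dB
∠L = 65.80° − 178.18° = -112.38°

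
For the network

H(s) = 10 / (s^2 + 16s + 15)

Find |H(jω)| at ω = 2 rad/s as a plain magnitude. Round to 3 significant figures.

0.296

Substitute s = j2:
Numerator: 10 = 10 + j0
Denominator: (j2)^2 + 16(j2) + 15 = 11 + j32
|N| = √(10² + 0²) ≈ 10, ∠N ≈ 0.00°
|D| = √(11² + 32²) ≈ 33.838, ∠D ≈ 71.03°
|H| = 10 / 33.838 ≈ 0.29553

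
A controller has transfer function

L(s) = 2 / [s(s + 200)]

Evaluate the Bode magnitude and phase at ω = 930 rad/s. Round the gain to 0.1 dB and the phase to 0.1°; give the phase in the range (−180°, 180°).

At s = jω = j930:
pole (s+200): 200 + j930 → |·| = √(200²+930²) = √904900 ≈ 951.26, ∠ = arctan(930/200) ≈ 77.86°
pole at origin: |s| = 930, ∠ = 90.00° (in denominator)
|L| = 2 / 8.8467e+05 ≈ 2.2607e-06
Gain = 20 log₁₀(2.2607e-06) ≈ -112.92 dB
∠L = 0.00° − 167.86° = -167.86°

-112.9 dB, -167.9°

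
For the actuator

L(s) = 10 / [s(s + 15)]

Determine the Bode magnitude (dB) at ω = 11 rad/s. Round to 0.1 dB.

-26.2 dB

At s = jω = j11:
pole (s+15): 15 + j11 → |·| = √(15²+11²) = √346 ≈ 18.601, ∠ = arctan(11/15) ≈ 36.25°
pole at origin: |s| = 11, ∠ = 90.00° (in denominator)
|L| = 10 / 204.61 ≈ 0.048873
Gain = 20 log₁₀(0.048873) ≈ -26.22 dB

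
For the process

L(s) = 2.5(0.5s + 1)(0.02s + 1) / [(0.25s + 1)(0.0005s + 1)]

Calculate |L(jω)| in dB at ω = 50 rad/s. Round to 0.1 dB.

17.0 dB

At ω = 50 rad/s:
zero (1 + j50·0.5) = 1 + j25 → |·| ≈ 25.02, ∠ ≈ 87.71°
zero (1 + j50·0.02) = 1 + j1 → |·| ≈ 1.4142, ∠ ≈ 45.00°
pole (1 + j50·0.25) = 1 + j12.5 → |·| ≈ 12.54, ∠ ≈ 85.43°
pole (1 + j50·0.0005) = 1 + j0.025 → |·| ≈ 1.0003, ∠ ≈ 1.43°
|L| = 2.5 · 25.02 · 1.4142 / (12.54 · 1.0003) ≈ 7.052
Gain = 20 log₁₀(7.052) ≈ 16.97 dB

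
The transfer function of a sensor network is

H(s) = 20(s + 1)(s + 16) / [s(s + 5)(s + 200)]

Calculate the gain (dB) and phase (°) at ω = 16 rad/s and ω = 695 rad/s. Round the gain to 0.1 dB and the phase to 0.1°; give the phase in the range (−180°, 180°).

ω = 16: -17.4 dB, -35.8°; ω = 695: -31.2 dB, -74.9°

At s = jω = j16:
zero (s+1): 1 + j16 → |·| = √(1²+16²) = √257 ≈ 16.031, ∠ = arctan(16/1) ≈ 86.42°
zero (s+16): 16 + j16 → |·| = √(16²+16²) = √512 ≈ 22.627, ∠ = arctan(16/16) ≈ 45.00°
pole (s+5): 5 + j16 → |·| = √(5²+16²) = √281 ≈ 16.763, ∠ = arctan(16/5) ≈ 72.65°
pole (s+200): 200 + j16 → |·| = √(200²+16²) = √40256 ≈ 200.64, ∠ = arctan(16/200) ≈ 4.57°
pole at origin: |s| = 16, ∠ = 90.00° (in denominator)
|H| = 20 · 362.73 / 53813 ≈ 0.13481
Gain = 20 log₁₀(0.13481) ≈ -17.41 dB
∠H = 131.42° − 167.22° = -35.80°

At s = jω = j695:
zero (s+1): 1 + j695 → |·| = √(1²+695²) = √483026 ≈ 695, ∠ = arctan(695/1) ≈ 89.92°
zero (s+16): 16 + j695 → |·| = √(16²+695²) = √483281 ≈ 695.18, ∠ = arctan(695/16) ≈ 88.68°
pole (s+5): 5 + j695 → |·| = √(5²+695²) = √483050 ≈ 695.02, ∠ = arctan(695/5) ≈ 89.59°
pole (s+200): 200 + j695 → |·| = √(200²+695²) = √523025 ≈ 723.2, ∠ = arctan(695/200) ≈ 73.95°
pole at origin: |s| = 695, ∠ = 90.00° (in denominator)
|H| = 20 · 4.8315e+05 / 3.4933e+08 ≈ 0.027662
Gain = 20 log₁₀(0.027662) ≈ -31.16 dB
∠H = 178.60° − 253.54° = -74.94°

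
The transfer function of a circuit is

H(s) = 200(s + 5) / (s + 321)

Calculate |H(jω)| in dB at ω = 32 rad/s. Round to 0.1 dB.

26.1 dB

At s = jω = j32:
zero (s+5): 5 + j32 → |·| = √(5²+32²) = √1049 ≈ 32.388, ∠ = arctan(32/5) ≈ 81.12°
pole (s+321): 321 + j32 → |·| = √(321²+32²) = √104065 ≈ 322.59, ∠ = arctan(32/321) ≈ 5.69°
|H| = 200 · 32.388 / 322.59 ≈ 20.08
Gain = 20 log₁₀(20.08) ≈ 26.06 dB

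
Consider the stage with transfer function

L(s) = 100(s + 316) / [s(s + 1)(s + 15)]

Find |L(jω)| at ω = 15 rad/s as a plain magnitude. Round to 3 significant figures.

6.61

At s = jω = j15:
zero (s+316): 316 + j15 → |·| = √(316²+15²) = √100081 ≈ 316.36, ∠ = arctan(15/316) ≈ 2.72°
pole (s+1): 1 + j15 → |·| = √(1²+15²) = √226 ≈ 15.033, ∠ = arctan(15/1) ≈ 86.19°
pole (s+15): 15 + j15 → |·| = √(15²+15²) = √450 ≈ 21.213, ∠ = arctan(15/15) ≈ 45.00°
pole at origin: |s| = 15, ∠ = 90.00° (in denominator)
|L| = 100 · 316.36 / 4783.4 ≈ 6.6137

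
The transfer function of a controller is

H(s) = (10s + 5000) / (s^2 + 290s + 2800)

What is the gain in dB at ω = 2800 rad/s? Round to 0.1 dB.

-48.9 dB

Substitute s = j2800:
Numerator: 10(j2800) + 5000 = 5000 + j28000
Denominator: (j2800)^2 + 290(j2800) + 2800 = -7837200 + j812000
|N| = √(5000² + 28000²) ≈ 28443, ∠N ≈ 79.88°
|D| = √(7837200² + 812000²) ≈ 7.8792e+06, ∠D ≈ 174.08°
|H| = 28443 / 7.8792e+06 ≈ 0.0036099
Gain = 20 log₁₀(0.0036099) ≈ -48.85 dB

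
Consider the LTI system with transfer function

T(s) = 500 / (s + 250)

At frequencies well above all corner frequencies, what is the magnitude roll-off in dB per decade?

-20 dB/decade

Each pole contributes −20 dB/decade at high frequency; each zero contributes +20 dB/decade.
Net: 0 zero(s) − 1 pole(s) → -20 dB/decade.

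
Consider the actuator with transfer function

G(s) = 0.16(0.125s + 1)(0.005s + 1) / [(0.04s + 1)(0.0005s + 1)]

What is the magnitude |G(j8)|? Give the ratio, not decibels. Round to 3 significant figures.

0.216

At ω = 8 rad/s:
zero (1 + j8·0.125) = 1 + j1 → |·| ≈ 1.4142, ∠ ≈ 45.00°
zero (1 + j8·0.005) = 1 + j0.04 → |·| ≈ 1.0008, ∠ ≈ 2.29°
pole (1 + j8·0.04) = 1 + j0.32 → |·| ≈ 1.05, ∠ ≈ 17.74°
pole (1 + j8·0.0005) = 1 + j0.004 → |·| ≈ 1, ∠ ≈ 0.23°
|G| = 0.16 · 1.4142 · 1.0008 / (1.05 · 1) ≈ 0.21567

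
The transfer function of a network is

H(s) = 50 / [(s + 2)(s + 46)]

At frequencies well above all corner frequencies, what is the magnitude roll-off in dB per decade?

Each pole contributes −20 dB/decade at high frequency; each zero contributes +20 dB/decade.
Net: 0 zero(s) − 2 pole(s) → -40 dB/decade.

-40 dB/decade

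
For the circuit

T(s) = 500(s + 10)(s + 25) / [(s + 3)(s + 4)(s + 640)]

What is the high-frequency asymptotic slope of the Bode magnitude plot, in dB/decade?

Each pole contributes −20 dB/decade at high frequency; each zero contributes +20 dB/decade.
Net: 2 zero(s) − 3 pole(s) → -20 dB/decade.

-20 dB/decade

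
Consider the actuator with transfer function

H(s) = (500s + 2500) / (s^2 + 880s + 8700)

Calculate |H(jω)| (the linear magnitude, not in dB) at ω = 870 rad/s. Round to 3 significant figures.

0.406

Substitute s = j870:
Numerator: 500(j870) + 2500 = 2500 + j435000
Denominator: (j870)^2 + 880(j870) + 8700 = -748200 + j765600
|N| = √(2500² + 435000²) ≈ 4.3501e+05, ∠N ≈ 89.67°
|D| = √(748200² + 765600²) ≈ 1.0705e+06, ∠D ≈ 134.34°
|H| = 4.3501e+05 / 1.0705e+06 ≈ 0.40636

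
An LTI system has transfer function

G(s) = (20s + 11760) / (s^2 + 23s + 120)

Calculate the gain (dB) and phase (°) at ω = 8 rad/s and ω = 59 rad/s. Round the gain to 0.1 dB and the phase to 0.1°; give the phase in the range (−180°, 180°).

ω = 8: 35.7 dB, -72.3°; ω = 59: 10.3 dB, -152.3°

Substitute s = j8:
Numerator: 20(j8) + 11760 = 11760 + j160
Denominator: (j8)^2 + 23(j8) + 120 = 56 + j184
|N| = √(11760² + 160²) ≈ 11761, ∠N ≈ 0.78°
|D| = √(56² + 184²) ≈ 192.33, ∠D ≈ 73.07°
|G| = 11761 / 192.33 ≈ 61.15
Gain = 20 log₁₀(61.15) ≈ 35.73 dB
∠G = 0.78° − 73.07° = -72.29°

Substitute s = j59:
Numerator: 20(j59) + 11760 = 11760 + j1180
Denominator: (j59)^2 + 23(j59) + 120 = -3361 + j1357
|N| = √(11760² + 1180²) ≈ 11819, ∠N ≈ 5.73°
|D| = √(3361² + 1357²) ≈ 3624.6, ∠D ≈ 158.01°
|G| = 11819 / 3624.6 ≈ 3.2608
Gain = 20 log₁₀(3.2608) ≈ 10.27 dB
∠G = 5.73° − 158.01° = -152.28°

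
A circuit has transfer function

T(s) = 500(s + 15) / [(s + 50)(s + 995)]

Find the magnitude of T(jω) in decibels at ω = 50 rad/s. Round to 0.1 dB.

-8.6 dB

At s = jω = j50:
zero (s+15): 15 + j50 → |·| = √(15²+50²) = √2725 ≈ 52.202, ∠ = arctan(50/15) ≈ 73.30°
pole (s+50): 50 + j50 → |·| = √(50²+50²) = √5000 ≈ 70.711, ∠ = arctan(50/50) ≈ 45.00°
pole (s+995): 995 + j50 → |·| = √(995²+50²) = √992525 ≈ 996.26, ∠ = arctan(50/995) ≈ 2.88°
|T| = 500 · 52.202 / 70447 ≈ 0.37051
Gain = 20 log₁₀(0.37051) ≈ -8.62 dB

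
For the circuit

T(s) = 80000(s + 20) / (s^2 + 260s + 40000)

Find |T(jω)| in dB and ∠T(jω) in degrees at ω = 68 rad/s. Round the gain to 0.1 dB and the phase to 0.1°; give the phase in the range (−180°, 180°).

At s = jω = j68:
zero (s+20): 20 + j68 → |·| = √(20²+68²) = √5024 ≈ 70.88, ∠ = arctan(68/20) ≈ 73.61°
quadratic: (j68)² + 260·j68 + 40000 = 35376 + j17680 → |·| ≈ 39548, ∠ ≈ 26.55°
|T| = 80000 · 70.88 / 39548 ≈ 143.38
Gain = 20 log₁₀(143.38) ≈ 43.13 dB
∠T = 73.61° − 26.55° = 47.06°

43.1 dB, 47.1°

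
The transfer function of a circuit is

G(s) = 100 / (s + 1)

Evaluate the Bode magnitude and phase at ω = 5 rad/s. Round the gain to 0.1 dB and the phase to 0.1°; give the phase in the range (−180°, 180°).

Substitute s = j5:
Numerator: 100 = 100 + j0
Denominator: (j5) + 1 = 1 + j5
|N| = √(100² + 0²) ≈ 100, ∠N ≈ 0.00°
|D| = √(1² + 5²) ≈ 5.099, ∠D ≈ 78.69°
|G| = 100 / 5.099 ≈ 19.612
Gain = 20 log₁₀(19.612) ≈ 25.85 dB
∠G = 0.00° − 78.69° = -78.69°

25.9 dB, -78.7°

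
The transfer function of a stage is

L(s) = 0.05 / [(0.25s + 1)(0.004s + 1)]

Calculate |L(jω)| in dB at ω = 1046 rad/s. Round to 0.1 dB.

At ω = 1046 rad/s:
pole (1 + j1046·0.25) = 1 + j261.5 → |·| ≈ 261.5, ∠ ≈ 89.78°
pole (1 + j1046·0.004) = 1 + j4.184 → |·| ≈ 4.3018, ∠ ≈ 76.56°
|L| = 0.05 · 1 / (261.5 · 4.3018) ≈ 4.4448e-05
Gain = 20 log₁₀(4.4448e-05) ≈ -87.04 dB

-87.0 dB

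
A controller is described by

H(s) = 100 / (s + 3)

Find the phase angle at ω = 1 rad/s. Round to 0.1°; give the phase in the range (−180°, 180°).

-18.4°

At s = jω = j1:
pole (s+3): 3 + j1 → |·| = √(3²+1²) = √10 ≈ 3.1623, ∠ = arctan(1/3) ≈ 18.43°
∠H = 0.00° − 18.43° = -18.43°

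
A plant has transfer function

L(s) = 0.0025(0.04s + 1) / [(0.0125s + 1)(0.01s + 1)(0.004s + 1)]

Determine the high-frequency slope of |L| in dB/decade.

-40 dB/decade

Each pole contributes −20 dB/decade at high frequency; each zero contributes +20 dB/decade.
Net: 1 zero(s) − 3 pole(s) → -40 dB/decade.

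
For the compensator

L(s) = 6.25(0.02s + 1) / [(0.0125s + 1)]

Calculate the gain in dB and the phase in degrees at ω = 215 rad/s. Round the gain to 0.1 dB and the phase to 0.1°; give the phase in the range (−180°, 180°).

At ω = 215 rad/s:
zero (1 + j215·0.02) = 1 + j4.3 → |·| ≈ 4.4147, ∠ ≈ 76.91°
pole (1 + j215·0.0125) = 1 + j2.6875 → |·| ≈ 2.8675, ∠ ≈ 69.59°
|L| = 6.25 · 4.4147 / (2.8675) ≈ 9.6223
Gain = 20 log₁₀(9.6223) ≈ 19.67 dB
∠L = (76.91°) − (69.59°) = 7.32°

19.7 dB, 7.3°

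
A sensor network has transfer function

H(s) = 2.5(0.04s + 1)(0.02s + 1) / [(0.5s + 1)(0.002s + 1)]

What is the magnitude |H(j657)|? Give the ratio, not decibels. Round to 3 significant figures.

At ω = 657 rad/s:
zero (1 + j657·0.04) = 1 + j26.28 → |·| ≈ 26.299, ∠ ≈ 87.82°
zero (1 + j657·0.02) = 1 + j13.14 → |·| ≈ 13.178, ∠ ≈ 85.65°
pole (1 + j657·0.5) = 1 + j328.5 → |·| ≈ 328.5, ∠ ≈ 89.83°
pole (1 + j657·0.002) = 1 + j1.314 → |·| ≈ 1.6512, ∠ ≈ 52.73°
|H| = 2.5 · 26.299 · 13.178 / (328.5 · 1.6512) ≈ 1.5973

1.60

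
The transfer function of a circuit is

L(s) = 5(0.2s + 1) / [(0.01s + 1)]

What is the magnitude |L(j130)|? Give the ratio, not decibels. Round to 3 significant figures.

At ω = 130 rad/s:
zero (1 + j130·0.2) = 1 + j26 → |·| ≈ 26.019, ∠ ≈ 87.80°
pole (1 + j130·0.01) = 1 + j1.3 → |·| ≈ 1.6401, ∠ ≈ 52.43°
|L| = 5 · 26.019 / (1.6401) ≈ 79.321

79.3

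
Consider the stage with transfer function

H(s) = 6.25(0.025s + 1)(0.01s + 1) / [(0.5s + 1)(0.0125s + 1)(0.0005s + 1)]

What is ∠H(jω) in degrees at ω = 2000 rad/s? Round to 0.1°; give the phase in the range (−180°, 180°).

At ω = 2000 rad/s:
zero (1 + j2000·0.025) = 1 + j50 → |·| ≈ 50.01, ∠ ≈ 88.85°
zero (1 + j2000·0.01) = 1 + j20 → |·| ≈ 20.025, ∠ ≈ 87.14°
pole (1 + j2000·0.5) = 1 + j1000 → |·| ≈ 1000, ∠ ≈ 89.94°
pole (1 + j2000·0.0125) = 1 + j25 → |·| ≈ 25.02, ∠ ≈ 87.71°
pole (1 + j2000·0.0005) = 1 + j1 → |·| ≈ 1.4142, ∠ ≈ 45.00°
∠H = (88.85° + 87.14°) − (89.94° + 87.71° + 45.00°) = -46.66°

-46.7°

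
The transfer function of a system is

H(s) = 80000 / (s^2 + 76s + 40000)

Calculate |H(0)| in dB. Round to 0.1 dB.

H(0) = 80000 / 40000 = 2
20 log₁₀(2) ≈ 6.02 dB

6.0 dB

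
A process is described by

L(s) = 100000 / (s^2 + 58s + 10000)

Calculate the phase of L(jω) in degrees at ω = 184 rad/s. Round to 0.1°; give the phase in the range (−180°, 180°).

At s = jω = j184:
quadratic: (j184)² + 58·j184 + 10000 = -23856 + j10672 → |·| ≈ 26134, ∠ ≈ 155.90°
∠L = 0.00° − 155.90° = -155.90°

-155.9°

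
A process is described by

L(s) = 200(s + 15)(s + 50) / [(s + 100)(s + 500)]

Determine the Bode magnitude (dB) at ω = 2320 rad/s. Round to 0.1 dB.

45.8 dB

At s = jω = j2320:
zero (s+15): 15 + j2320 → |·| = √(15²+2320²) = √5382625 ≈ 2320, ∠ = arctan(2320/15) ≈ 89.63°
zero (s+50): 50 + j2320 → |·| = √(50²+2320²) = √5384900 ≈ 2320.5, ∠ = arctan(2320/50) ≈ 88.77°
pole (s+100): 100 + j2320 → |·| = √(100²+2320²) = √5392400 ≈ 2322.2, ∠ = arctan(2320/100) ≈ 87.53°
pole (s+500): 500 + j2320 → |·| = √(500²+2320²) = √5632400 ≈ 2373.3, ∠ = arctan(2320/500) ≈ 77.84°
|L| = 200 · 5.3836e+06 / 5.5113e+06 ≈ 195.37
Gain = 20 log₁₀(195.37) ≈ 45.82 dB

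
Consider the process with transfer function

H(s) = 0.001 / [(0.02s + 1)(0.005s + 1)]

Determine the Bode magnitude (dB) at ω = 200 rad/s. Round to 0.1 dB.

-75.3 dB

At ω = 200 rad/s:
pole (1 + j200·0.02) = 1 + j4 → |·| ≈ 4.1231, ∠ ≈ 75.96°
pole (1 + j200·0.005) = 1 + j1 → |·| ≈ 1.4142, ∠ ≈ 45.00°
|H| = 0.001 · 1 / (4.1231 · 1.4142) ≈ 0.0001715
Gain = 20 log₁₀(0.0001715) ≈ -75.31 dB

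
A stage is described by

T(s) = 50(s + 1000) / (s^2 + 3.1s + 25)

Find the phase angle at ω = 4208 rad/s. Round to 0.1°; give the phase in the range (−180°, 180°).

-103.3°

At s = jω = j4208:
zero (s+1000): 1000 + j4208 → |·| = √(1000²+4208²) = √18707264 ≈ 4325.2, ∠ = arctan(4208/1000) ≈ 76.63°
quadratic: (j4208)² + 3.1·j4208 + 25 = -17707239 + j13044.8 → |·| ≈ 1.7707e+07, ∠ ≈ 179.96°
∠T = 76.63° − 179.96° = -103.33°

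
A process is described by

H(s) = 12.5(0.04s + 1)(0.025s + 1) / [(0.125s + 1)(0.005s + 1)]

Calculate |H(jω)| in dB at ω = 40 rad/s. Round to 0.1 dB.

16.1 dB

At ω = 40 rad/s:
zero (1 + j40·0.04) = 1 + j1.6 → |·| ≈ 1.8868, ∠ ≈ 57.99°
zero (1 + j40·0.025) = 1 + j1 → |·| ≈ 1.4142, ∠ ≈ 45.00°
pole (1 + j40·0.125) = 1 + j5 → |·| ≈ 5.099, ∠ ≈ 78.69°
pole (1 + j40·0.005) = 1 + j0.2 → |·| ≈ 1.0198, ∠ ≈ 11.31°
|H| = 12.5 · 1.8868 · 1.4142 / (5.099 · 1.0198) ≈ 6.4143
Gain = 20 log₁₀(6.4143) ≈ 16.14 dB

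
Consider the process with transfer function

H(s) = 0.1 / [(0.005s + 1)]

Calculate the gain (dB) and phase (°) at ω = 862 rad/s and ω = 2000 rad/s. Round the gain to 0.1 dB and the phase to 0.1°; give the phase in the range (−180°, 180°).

ω = 862: -32.9 dB, -76.9°; ω = 2000: -40.0 dB, -84.3°

At ω = 862 rad/s:
pole (1 + j862·0.005) = 1 + j4.31 → |·| ≈ 4.4245, ∠ ≈ 76.94°
|H| = 0.1 · 1 / (4.4245) ≈ 0.022601
Gain = 20 log₁₀(0.022601) ≈ -32.92 dB
∠H = (0°) − (76.94°) = -76.94°

At ω = 2000 rad/s:
pole (1 + j2000·0.005) = 1 + j10 → |·| ≈ 10.05, ∠ ≈ 84.29°
|H| = 0.1 · 1 / (10.05) ≈ 0.0099502
Gain = 20 log₁₀(0.0099502) ≈ -40.04 dB
∠H = (0°) − (84.29°) = -84.29°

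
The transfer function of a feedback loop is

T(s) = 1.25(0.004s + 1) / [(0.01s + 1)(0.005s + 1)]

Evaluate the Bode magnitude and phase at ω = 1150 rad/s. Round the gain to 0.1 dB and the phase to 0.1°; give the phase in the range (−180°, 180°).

-21.2 dB, -87.4°

At ω = 1150 rad/s:
zero (1 + j1150·0.004) = 1 + j4.6 → |·| ≈ 4.7074, ∠ ≈ 77.74°
pole (1 + j1150·0.01) = 1 + j11.5 → |·| ≈ 11.543, ∠ ≈ 85.03°
pole (1 + j1150·0.005) = 1 + j5.75 → |·| ≈ 5.8363, ∠ ≈ 80.13°
|T| = 1.25 · 4.7074 / (11.543 · 5.8363) ≈ 0.087344
Gain = 20 log₁₀(0.087344) ≈ -21.18 dB
∠T = (77.74°) − (85.03° + 80.13°) = -87.42°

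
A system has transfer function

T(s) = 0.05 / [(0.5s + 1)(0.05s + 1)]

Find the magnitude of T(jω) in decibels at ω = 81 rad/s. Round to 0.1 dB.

-70.6 dB

At ω = 81 rad/s:
pole (1 + j81·0.5) = 1 + j40.5 → |·| ≈ 40.512, ∠ ≈ 88.59°
pole (1 + j81·0.05) = 1 + j4.05 → |·| ≈ 4.1716, ∠ ≈ 76.13°
|T| = 0.05 · 1 / (40.512 · 4.1716) ≈ 0.00029586
Gain = 20 log₁₀(0.00029586) ≈ -70.58 dB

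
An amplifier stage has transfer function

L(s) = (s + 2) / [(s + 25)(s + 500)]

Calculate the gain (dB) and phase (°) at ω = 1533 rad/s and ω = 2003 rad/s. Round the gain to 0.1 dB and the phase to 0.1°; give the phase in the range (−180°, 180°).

ω = 1533: -64.2 dB, -71.1°; ω = 2003: -66.3 dB, -75.3°

At s = jω = j1533:
zero (s+2): 2 + j1533 → |·| = √(2²+1533²) = √2350093 ≈ 1533, ∠ = arctan(1533/2) ≈ 89.93°
pole (s+25): 25 + j1533 → |·| = √(25²+1533²) = √2350714 ≈ 1533.2, ∠ = arctan(1533/25) ≈ 89.07°
pole (s+500): 500 + j1533 → |·| = √(500²+1533²) = √2600089 ≈ 1612.5, ∠ = arctan(1533/500) ≈ 71.94°
|L| = 1 · 1533 / 2.4723e+06 ≈ 0.00062007
Gain = 20 log₁₀(0.00062007) ≈ -64.15 dB
∠L = 89.93° − 161.01° = -71.08°

At s = jω = j2003:
zero (s+2): 2 + j2003 → |·| = √(2²+2003²) = √4012013 ≈ 2003, ∠ = arctan(2003/2) ≈ 89.94°
pole (s+25): 25 + j2003 → |·| = √(25²+2003²) = √4012634 ≈ 2003.2, ∠ = arctan(2003/25) ≈ 89.28°
pole (s+500): 500 + j2003 → |·| = √(500²+2003²) = √4262009 ≈ 2064.5, ∠ = arctan(2003/500) ≈ 75.98°
|L| = 1 · 2003 / 4.1356e+06 ≈ 0.00048433
Gain = 20 log₁₀(0.00048433) ≈ -66.30 dB
∠L = 89.94° − 165.26° = -75.32°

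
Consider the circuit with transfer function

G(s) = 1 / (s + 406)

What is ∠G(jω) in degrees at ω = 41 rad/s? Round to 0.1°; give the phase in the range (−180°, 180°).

-5.8°

Substitute s = j41:
Numerator: 1 = 1 + j0
Denominator: (j41) + 406 = 406 + j41
|N| = √(1² + 0²) ≈ 1, ∠N ≈ 0.00°
|D| = √(406² + 41²) ≈ 408.06, ∠D ≈ 5.77°
∠G = 0.00° − 5.77° = -5.77°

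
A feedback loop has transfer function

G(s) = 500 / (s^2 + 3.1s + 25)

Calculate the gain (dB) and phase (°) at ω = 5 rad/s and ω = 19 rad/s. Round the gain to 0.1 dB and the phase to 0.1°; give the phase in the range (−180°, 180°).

ω = 5: 30.2 dB, -90.0°; ω = 19: 3.3 dB, -170.1°

At s = jω = j5:
quadratic: (j5)² + 3.1·j5 + 25 = 0 + j15.5 → |·| ≈ 15.5, ∠ ≈ 90.00°
|G| = 500 / 15.5 ≈ 32.258
Gain = 20 log₁₀(32.258) ≈ 30.17 dB
∠G = 0.00° − 90.00° = -90.00°

At s = jω = j19:
quadratic: (j19)² + 3.1·j19 + 25 = -336 + j58.9 → |·| ≈ 341.12, ∠ ≈ 170.06°
|G| = 500 / 341.12 ≈ 1.4658
Gain = 20 log₁₀(1.4658) ≈ 3.32 dB
∠G = 0.00° − 170.06° = -170.06°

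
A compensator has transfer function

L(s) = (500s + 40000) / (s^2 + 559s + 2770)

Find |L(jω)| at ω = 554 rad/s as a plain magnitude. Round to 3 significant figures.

Substitute s = j554:
Numerator: 500(j554) + 40000 = 40000 + j277000
Denominator: (j554)^2 + 559(j554) + 2770 = -304146 + j309686
|N| = √(40000² + 277000²) ≈ 2.7987e+05, ∠N ≈ 81.78°
|D| = √(304146² + 309686²) ≈ 4.3406e+05, ∠D ≈ 134.48°
|L| = 2.7987e+05 / 4.3406e+05 ≈ 0.64477

0.645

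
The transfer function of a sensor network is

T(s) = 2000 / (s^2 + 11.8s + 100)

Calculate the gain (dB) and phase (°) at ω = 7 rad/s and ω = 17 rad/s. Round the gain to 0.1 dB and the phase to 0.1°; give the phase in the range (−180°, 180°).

At s = jω = j7:
quadratic: (j7)² + 11.8·j7 + 100 = 51 + j82.6 → |·| ≈ 97.076, ∠ ≈ 58.31°
|T| = 2000 / 97.076 ≈ 20.602
Gain = 20 log₁₀(20.602) ≈ 26.28 dB
∠T = 0.00° − 58.31° = -58.31°

At s = jω = j17:
quadratic: (j17)² + 11.8·j17 + 100 = -189 + j200.6 → |·| ≈ 275.61, ∠ ≈ 133.29°
|T| = 2000 / 275.61 ≈ 7.2566
Gain = 20 log₁₀(7.2566) ≈ 17.21 dB
∠T = 0.00° − 133.29° = -133.29°

ω = 7: 26.3 dB, -58.3°; ω = 17: 17.2 dB, -133.3°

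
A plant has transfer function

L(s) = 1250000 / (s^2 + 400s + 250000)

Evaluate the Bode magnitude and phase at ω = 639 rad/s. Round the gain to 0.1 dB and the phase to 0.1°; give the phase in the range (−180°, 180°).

At s = jω = j639:
quadratic: (j639)² + 400·j639 + 250000 = -158321 + j255600 → |·| ≈ 3.0066e+05, ∠ ≈ 121.77°
|L| = 1250000 / 3.0066e+05 ≈ 4.1575
Gain = 20 log₁₀(4.1575) ≈ 12.38 dB
∠L = 0.00° − 121.77° = -121.77°

12.4 dB, -121.8°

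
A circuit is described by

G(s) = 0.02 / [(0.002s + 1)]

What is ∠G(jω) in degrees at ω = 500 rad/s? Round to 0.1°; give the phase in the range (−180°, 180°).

-45.0°

At ω = 500 rad/s:
pole (1 + j500·0.002) = 1 + j1 → |·| ≈ 1.4142, ∠ ≈ 45.00°
∠G = (0°) − (45.00°) = -45.00°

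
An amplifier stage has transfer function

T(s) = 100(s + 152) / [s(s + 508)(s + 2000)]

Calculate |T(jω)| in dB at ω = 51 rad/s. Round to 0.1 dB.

-70.2 dB

At s = jω = j51:
zero (s+152): 152 + j51 → |·| = √(152²+51²) = √25705 ≈ 160.33, ∠ = arctan(51/152) ≈ 18.55°
pole (s+508): 508 + j51 → |·| = √(508²+51²) = √260665 ≈ 510.55, ∠ = arctan(51/508) ≈ 5.73°
pole (s+2000): 2000 + j51 → |·| = √(2000²+51²) = √4002601 ≈ 2000.7, ∠ = arctan(51/2000) ≈ 1.46°
pole at origin: |s| = 51, ∠ = 90.00° (in denominator)
|T| = 100 · 160.33 / 5.2094e+07 ≈ 0.00030777
Gain = 20 log₁₀(0.00030777) ≈ -70.24 dB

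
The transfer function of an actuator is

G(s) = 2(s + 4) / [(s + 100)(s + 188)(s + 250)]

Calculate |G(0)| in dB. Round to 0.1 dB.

G(0) = 2·4 / (100·188·250) ≈ 1.7021e-06
20 log₁₀(1.7021e-06) ≈ -115.38 dB

-115.4 dB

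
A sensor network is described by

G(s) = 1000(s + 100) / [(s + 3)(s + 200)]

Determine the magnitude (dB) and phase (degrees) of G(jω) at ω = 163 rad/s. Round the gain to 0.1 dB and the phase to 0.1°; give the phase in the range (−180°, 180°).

At s = jω = j163:
zero (s+100): 100 + j163 → |·| = √(100²+163²) = √36569 ≈ 191.23, ∠ = arctan(163/100) ≈ 58.47°
pole (s+3): 3 + j163 → |·| = √(3²+163²) = √26578 ≈ 163.03, ∠ = arctan(163/3) ≈ 88.95°
pole (s+200): 200 + j163 → |·| = √(200²+163²) = √66569 ≈ 258.01, ∠ = arctan(163/200) ≈ 39.18°
|G| = 1000 · 191.23 / 42063 ≈ 4.5463
Gain = 20 log₁₀(4.5463) ≈ 13.15 dB
∠G = 58.47° − 128.13° = -69.66°

13.2 dB, -69.7°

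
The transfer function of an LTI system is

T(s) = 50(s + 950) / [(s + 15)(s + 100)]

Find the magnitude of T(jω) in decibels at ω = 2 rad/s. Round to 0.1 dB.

29.9 dB

At s = jω = j2:
zero (s+950): 950 + j2 → |·| = √(950²+2²) = √902504 ≈ 950, ∠ = arctan(2/950) ≈ 0.12°
pole (s+15): 15 + j2 → |·| = √(15²+2²) = √229 ≈ 15.133, ∠ = arctan(2/15) ≈ 7.59°
pole (s+100): 100 + j2 → |·| = √(100²+2²) = √10004 ≈ 100.02, ∠ = arctan(2/100) ≈ 1.15°
|T| = 50 · 950 / 1513.6 ≈ 31.382
Gain = 20 log₁₀(31.382) ≈ 29.93 dB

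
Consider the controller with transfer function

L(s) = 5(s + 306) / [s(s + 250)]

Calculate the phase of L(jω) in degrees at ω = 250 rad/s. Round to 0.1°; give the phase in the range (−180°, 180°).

At s = jω = j250:
zero (s+306): 306 + j250 → |·| = √(306²+250²) = √156136 ≈ 395.14, ∠ = arctan(250/306) ≈ 39.25°
pole (s+250): 250 + j250 → |·| = √(250²+250²) = √125000 ≈ 353.55, ∠ = arctan(250/250) ≈ 45.00°
pole at origin: |s| = 250, ∠ = 90.00° (in denominator)
∠L = 39.25° − 135.00° = -95.75°

-95.8°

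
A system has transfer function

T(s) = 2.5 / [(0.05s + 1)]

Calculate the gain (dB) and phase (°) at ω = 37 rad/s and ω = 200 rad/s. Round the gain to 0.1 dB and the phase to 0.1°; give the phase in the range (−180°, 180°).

ω = 37: 1.5 dB, -61.6°; ω = 200: -12.1 dB, -84.3°

At ω = 37 rad/s:
pole (1 + j37·0.05) = 1 + j1.85 → |·| ≈ 2.103, ∠ ≈ 61.61°
|T| = 2.5 · 1 / (2.103) ≈ 1.1888
Gain = 20 log₁₀(1.1888) ≈ 1.50 dB
∠T = (0°) − (61.61°) = -61.61°

At ω = 200 rad/s:
pole (1 + j200·0.05) = 1 + j10 → |·| ≈ 10.05, ∠ ≈ 84.29°
|T| = 2.5 · 1 / (10.05) ≈ 0.24876
Gain = 20 log₁₀(0.24876) ≈ -12.08 dB
∠T = (0°) − (84.29°) = -84.29°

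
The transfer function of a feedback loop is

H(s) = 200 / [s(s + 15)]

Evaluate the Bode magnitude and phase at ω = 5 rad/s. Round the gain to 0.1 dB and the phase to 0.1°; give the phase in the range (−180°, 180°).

8.1 dB, -108.4°

At s = jω = j5:
pole (s+15): 15 + j5 → |·| = √(15²+5²) = √250 ≈ 15.811, ∠ = arctan(5/15) ≈ 18.43°
pole at origin: |s| = 5, ∠ = 90.00° (in denominator)
|H| = 200 / 79.055 ≈ 2.5299
Gain = 20 log₁₀(2.5299) ≈ 8.06 dB
∠H = 0.00° − 108.43° = -108.43°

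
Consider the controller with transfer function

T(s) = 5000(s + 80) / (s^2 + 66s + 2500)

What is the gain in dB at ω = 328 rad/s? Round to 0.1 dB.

At s = jω = j328:
zero (s+80): 80 + j328 → |·| = √(80²+328²) = √113984 ≈ 337.62, ∠ = arctan(328/80) ≈ 76.29°
quadratic: (j328)² + 66·j328 + 2500 = -105084 + j21648 → |·| ≈ 1.0729e+05, ∠ ≈ 168.36°
|T| = 5000 · 337.62 / 1.0729e+05 ≈ 15.734
Gain = 20 log₁₀(15.734) ≈ 23.94 dB

23.9 dB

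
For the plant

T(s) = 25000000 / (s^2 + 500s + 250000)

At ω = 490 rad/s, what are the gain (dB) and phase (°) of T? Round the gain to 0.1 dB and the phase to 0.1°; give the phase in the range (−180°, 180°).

At s = jω = j490:
quadratic: (j490)² + 500·j490 + 250000 = 9900 + j245000 → |·| ≈ 2.452e+05, ∠ ≈ 87.69°
|T| = 25000000 / 2.452e+05 ≈ 101.96
Gain = 20 log₁₀(101.96) ≈ 40.17 dB
∠T = 0.00° − 87.69° = -87.69°

40.2 dB, -87.7°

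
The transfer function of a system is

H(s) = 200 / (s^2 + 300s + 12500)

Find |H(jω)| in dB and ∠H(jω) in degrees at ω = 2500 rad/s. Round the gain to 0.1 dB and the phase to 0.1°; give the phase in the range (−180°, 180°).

Substitute s = j2500:
Numerator: 200 = 200 + j0
Denominator: (j2500)^2 + 300(j2500) + 12500 = -6237500 + j750000
|N| = √(200² + 0²) ≈ 200, ∠N ≈ 0.00°
|D| = √(6237500² + 750000²) ≈ 6.2824e+06, ∠D ≈ 173.14°
|H| = 200 / 6.2824e+06 ≈ 3.1835e-05
Gain = 20 log₁₀(3.1835e-05) ≈ -89.94 dB
∠H = 0.00° − 173.14° = -173.14°

-89.9 dB, -173.1°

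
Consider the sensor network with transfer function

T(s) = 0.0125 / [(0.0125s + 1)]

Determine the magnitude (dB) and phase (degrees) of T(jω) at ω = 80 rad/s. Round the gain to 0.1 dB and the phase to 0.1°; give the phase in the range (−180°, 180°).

-41.1 dB, -45.0°

At ω = 80 rad/s:
pole (1 + j80·0.0125) = 1 + j1 → |·| ≈ 1.4142, ∠ ≈ 45.00°
|T| = 0.0125 · 1 / (1.4142) ≈ 0.0088389
Gain = 20 log₁₀(0.0088389) ≈ -41.07 dB
∠T = (0°) − (45.00°) = -45.00°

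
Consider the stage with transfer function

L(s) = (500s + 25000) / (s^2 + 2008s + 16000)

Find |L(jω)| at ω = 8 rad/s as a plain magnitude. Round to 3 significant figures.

Substitute s = j8:
Numerator: 500(j8) + 25000 = 25000 + j4000
Denominator: (j8)^2 + 2008(j8) + 16000 = 15936 + j16064
|N| = √(25000² + 4000²) ≈ 25318, ∠N ≈ 9.09°
|D| = √(15936² + 16064²) ≈ 22628, ∠D ≈ 45.23°
|L| = 25318 / 22628 ≈ 1.1189

1.12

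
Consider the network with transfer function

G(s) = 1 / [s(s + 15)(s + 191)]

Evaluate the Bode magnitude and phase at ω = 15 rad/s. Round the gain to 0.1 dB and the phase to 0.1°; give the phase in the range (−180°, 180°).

At s = jω = j15:
pole (s+15): 15 + j15 → |·| = √(15²+15²) = √450 ≈ 21.213, ∠ = arctan(15/15) ≈ 45.00°
pole (s+191): 191 + j15 → |·| = √(191²+15²) = √36706 ≈ 191.59, ∠ = arctan(15/191) ≈ 4.49°
pole at origin: |s| = 15, ∠ = 90.00° (in denominator)
|G| = 1 / 60963 ≈ 1.6403e-05
Gain = 20 log₁₀(1.6403e-05) ≈ -95.70 dB
∠G = 0.00° − 139.49° = -139.49°

-95.7 dB, -139.5°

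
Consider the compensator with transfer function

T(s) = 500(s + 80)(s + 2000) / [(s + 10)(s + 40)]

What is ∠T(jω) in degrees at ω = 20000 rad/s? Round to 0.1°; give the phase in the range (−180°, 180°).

-5.8°

At s = jω = j20000:
zero (s+80): 80 + j20000 → |·| = √(80²+20000²) = √400006400 ≈ 20000, ∠ = arctan(20000/80) ≈ 89.77°
zero (s+2000): 2000 + j20000 → |·| = √(2000²+20000²) = √404000000 ≈ 20100, ∠ = arctan(20000/2000) ≈ 84.29°
pole (s+10): 10 + j20000 → |·| = √(10²+20000²) = √400000100 ≈ 20000, ∠ = arctan(20000/10) ≈ 89.97°
pole (s+40): 40 + j20000 → |·| = √(40²+20000²) = √400001600 ≈ 20000, ∠ = arctan(20000/40) ≈ 89.89°
∠T = 174.06° − 179.86° = -5.80°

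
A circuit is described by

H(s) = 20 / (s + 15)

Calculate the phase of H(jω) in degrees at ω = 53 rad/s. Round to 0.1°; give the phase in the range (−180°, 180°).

-74.2°

Substitute s = j53:
Numerator: 20 = 20 + j0
Denominator: (j53) + 15 = 15 + j53
|N| = √(20² + 0²) ≈ 20, ∠N ≈ 0.00°
|D| = √(15² + 53²) ≈ 55.082, ∠D ≈ 74.20°
∠H = 0.00° − 74.20° = -74.20°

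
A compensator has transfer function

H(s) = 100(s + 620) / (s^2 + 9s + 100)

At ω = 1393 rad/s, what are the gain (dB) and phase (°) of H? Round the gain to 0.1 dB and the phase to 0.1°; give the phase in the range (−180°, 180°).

-22.1 dB, -113.6°

At s = jω = j1393:
zero (s+620): 620 + j1393 → |·| = √(620²+1393²) = √2324849 ≈ 1524.7, ∠ = arctan(1393/620) ≈ 66.01°
quadratic: (j1393)² + 9·j1393 + 100 = -1940349 + j12537 → |·| ≈ 1.9404e+06, ∠ ≈ 179.63°
|H| = 100 · 1524.7 / 1.9404e+06 ≈ 0.078577
Gain = 20 log₁₀(0.078577) ≈ -22.09 dB
∠H = 66.01° − 179.63° = -113.62°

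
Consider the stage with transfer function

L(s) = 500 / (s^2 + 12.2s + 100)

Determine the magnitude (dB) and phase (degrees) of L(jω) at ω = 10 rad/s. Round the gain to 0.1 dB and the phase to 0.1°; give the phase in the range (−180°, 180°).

At s = jω = j10:
quadratic: (j10)² + 12.2·j10 + 100 = 0 + j122 → |·| ≈ 122, ∠ ≈ 90.00°
|L| = 500 / 122 ≈ 4.0984
Gain = 20 log₁₀(4.0984) ≈ 12.25 dB
∠L = 0.00° − 90.00° = -90.00°

12.3 dB, -90.0°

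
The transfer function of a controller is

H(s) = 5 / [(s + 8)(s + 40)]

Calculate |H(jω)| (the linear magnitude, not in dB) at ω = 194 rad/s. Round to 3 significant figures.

At s = jω = j194:
pole (s+8): 8 + j194 → |·| = √(8²+194²) = √37700 ≈ 194.16, ∠ = arctan(194/8) ≈ 87.64°
pole (s+40): 40 + j194 → |·| = √(40²+194²) = √39236 ≈ 198.08, ∠ = arctan(194/40) ≈ 78.35°
|H| = 5 / 38459 ≈ 0.00013001

0.000130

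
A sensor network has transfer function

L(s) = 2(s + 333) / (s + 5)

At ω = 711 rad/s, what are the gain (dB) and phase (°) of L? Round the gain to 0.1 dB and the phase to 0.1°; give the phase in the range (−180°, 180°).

6.9 dB, -24.7°

At s = jω = j711:
zero (s+333): 333 + j711 → |·| = √(333²+711²) = √616410 ≈ 785.12, ∠ = arctan(711/333) ≈ 64.90°
pole (s+5): 5 + j711 → |·| = √(5²+711²) = √505546 ≈ 711.02, ∠ = arctan(711/5) ≈ 89.60°
|L| = 2 · 785.12 / 711.02 ≈ 2.2084
Gain = 20 log₁₀(2.2084) ≈ 6.88 dB
∠L = 64.90° − 89.60° = -24.70°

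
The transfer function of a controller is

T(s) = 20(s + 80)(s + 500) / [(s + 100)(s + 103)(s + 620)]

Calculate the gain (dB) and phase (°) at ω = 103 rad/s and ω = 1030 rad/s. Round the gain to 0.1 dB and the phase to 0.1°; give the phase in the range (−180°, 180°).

At s = jω = j103:
zero (s+80): 80 + j103 → |·| = √(80²+103²) = √17009 ≈ 130.42, ∠ = arctan(103/80) ≈ 52.16°
zero (s+500): 500 + j103 → |·| = √(500²+103²) = √260609 ≈ 510.5, ∠ = arctan(103/500) ≈ 11.64°
pole (s+100): 100 + j103 → |·| = √(100²+103²) = √20609 ≈ 143.56, ∠ = arctan(103/100) ≈ 45.85°
pole (s+103): 103 + j103 → |·| = √(103²+103²) = √21218 ≈ 145.66, ∠ = arctan(103/103) ≈ 45.00°
pole (s+620): 620 + j103 → |·| = √(620²+103²) = √395009 ≈ 628.5, ∠ = arctan(103/620) ≈ 9.43°
|T| = 20 · 66579 / 1.3143e+07 ≈ 0.10131
Gain = 20 log₁₀(0.10131) ≈ -19.89 dB
∠T = 63.80° − 100.28° = -36.48°

At s = jω = j1030:
zero (s+80): 80 + j1030 → |·| = √(80²+1030²) = √1067300 ≈ 1033.1, ∠ = arctan(1030/80) ≈ 85.56°
zero (s+500): 500 + j1030 → |·| = √(500²+1030²) = √1310900 ≈ 1144.9, ∠ = arctan(1030/500) ≈ 64.11°
pole (s+100): 100 + j1030 → |·| = √(100²+1030²) = √1070900 ≈ 1034.8, ∠ = arctan(1030/100) ≈ 84.45°
pole (s+103): 103 + j1030 → |·| = √(103²+1030²) = √1071509 ≈ 1035.1, ∠ = arctan(1030/103) ≈ 84.29°
pole (s+620): 620 + j1030 → |·| = √(620²+1030²) = √1445300 ≈ 1202.2, ∠ = arctan(1030/620) ≈ 58.95°
|T| = 20 · 1.1828e+06 / 1.2877e+09 ≈ 0.018371
Gain = 20 log₁₀(0.018371) ≈ -34.72 dB
∠T = 149.67° − 227.69° = -78.02°

ω = 103: -19.9 dB, -36.5°; ω = 1030: -34.7 dB, -78.0°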